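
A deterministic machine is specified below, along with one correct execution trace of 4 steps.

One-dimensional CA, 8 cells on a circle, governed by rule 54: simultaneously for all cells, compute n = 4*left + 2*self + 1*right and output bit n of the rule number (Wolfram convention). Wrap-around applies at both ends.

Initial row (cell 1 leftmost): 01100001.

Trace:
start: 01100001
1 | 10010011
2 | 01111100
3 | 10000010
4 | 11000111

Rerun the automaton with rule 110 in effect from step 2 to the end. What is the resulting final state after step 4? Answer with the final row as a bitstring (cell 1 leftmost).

00000000

(re-executing steps 2..4 under rule 110; state before step 2: 10010011)
2 | 10110110
3 | 11111111
4 | 00000000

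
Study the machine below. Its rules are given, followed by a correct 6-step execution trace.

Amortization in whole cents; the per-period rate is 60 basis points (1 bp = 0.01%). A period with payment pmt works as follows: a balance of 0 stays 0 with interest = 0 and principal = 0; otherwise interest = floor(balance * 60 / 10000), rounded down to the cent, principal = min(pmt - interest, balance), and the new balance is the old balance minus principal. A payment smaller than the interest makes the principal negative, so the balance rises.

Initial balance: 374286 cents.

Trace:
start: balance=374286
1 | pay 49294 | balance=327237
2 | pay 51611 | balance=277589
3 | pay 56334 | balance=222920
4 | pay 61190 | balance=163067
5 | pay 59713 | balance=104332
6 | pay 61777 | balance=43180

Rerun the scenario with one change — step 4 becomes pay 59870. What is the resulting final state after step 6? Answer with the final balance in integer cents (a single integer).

44516

(re-executing from step 4 with the substitution; state before step 4: balance=222920)
4 | pay 59870 | balance=164387
5 | pay 59713 | balance=105660
6 | pay 61777 | balance=44516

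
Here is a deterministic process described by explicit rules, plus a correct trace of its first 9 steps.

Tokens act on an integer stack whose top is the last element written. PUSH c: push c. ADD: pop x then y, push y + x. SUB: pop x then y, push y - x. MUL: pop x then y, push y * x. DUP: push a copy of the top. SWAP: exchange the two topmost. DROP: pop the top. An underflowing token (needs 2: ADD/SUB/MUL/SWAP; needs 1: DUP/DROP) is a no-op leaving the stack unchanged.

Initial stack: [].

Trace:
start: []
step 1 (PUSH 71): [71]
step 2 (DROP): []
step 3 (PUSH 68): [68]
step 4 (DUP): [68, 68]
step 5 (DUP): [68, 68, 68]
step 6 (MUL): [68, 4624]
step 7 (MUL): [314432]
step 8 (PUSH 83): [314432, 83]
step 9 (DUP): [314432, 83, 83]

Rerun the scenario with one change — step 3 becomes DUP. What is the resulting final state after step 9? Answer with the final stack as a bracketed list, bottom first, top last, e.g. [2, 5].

(re-executing from step 3 with the substitution; state before step 3: [])
step 3 (DUP): []
step 4 (DUP): []
step 5 (DUP): []
step 6 (MUL): []
step 7 (MUL): []
step 8 (PUSH 83): [83]
step 9 (DUP): [83, 83]

[83, 83]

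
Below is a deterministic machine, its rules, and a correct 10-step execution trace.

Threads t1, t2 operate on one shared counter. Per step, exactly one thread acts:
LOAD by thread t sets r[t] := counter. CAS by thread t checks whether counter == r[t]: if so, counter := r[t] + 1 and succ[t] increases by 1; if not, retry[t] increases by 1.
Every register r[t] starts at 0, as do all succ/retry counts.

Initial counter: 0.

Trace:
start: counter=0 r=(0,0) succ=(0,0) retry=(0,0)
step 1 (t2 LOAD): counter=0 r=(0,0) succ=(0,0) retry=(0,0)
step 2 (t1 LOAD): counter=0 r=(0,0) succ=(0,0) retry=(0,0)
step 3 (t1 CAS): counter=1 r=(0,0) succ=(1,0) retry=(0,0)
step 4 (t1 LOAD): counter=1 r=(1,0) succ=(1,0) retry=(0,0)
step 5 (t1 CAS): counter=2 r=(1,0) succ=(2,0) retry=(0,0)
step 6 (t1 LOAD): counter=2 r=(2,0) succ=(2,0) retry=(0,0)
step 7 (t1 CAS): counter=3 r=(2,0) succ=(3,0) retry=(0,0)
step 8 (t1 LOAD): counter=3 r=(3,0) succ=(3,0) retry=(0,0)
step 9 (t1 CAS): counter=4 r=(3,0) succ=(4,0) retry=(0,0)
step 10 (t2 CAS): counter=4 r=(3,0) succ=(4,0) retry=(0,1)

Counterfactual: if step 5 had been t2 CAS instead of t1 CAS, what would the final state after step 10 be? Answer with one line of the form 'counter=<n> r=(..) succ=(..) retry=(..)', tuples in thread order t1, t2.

counter=3 r=(2,0) succ=(3,0) retry=(0,2)

(re-executing from step 5 with the substitution; state before step 5: counter=1 r=(1,0) succ=(1,0) retry=(0,0))
step 5 (t2 CAS): counter=1 r=(1,0) succ=(1,0) retry=(0,1)
step 6 (t1 LOAD): counter=1 r=(1,0) succ=(1,0) retry=(0,1)
step 7 (t1 CAS): counter=2 r=(1,0) succ=(2,0) retry=(0,1)
step 8 (t1 LOAD): counter=2 r=(2,0) succ=(2,0) retry=(0,1)
step 9 (t1 CAS): counter=3 r=(2,0) succ=(3,0) retry=(0,1)
step 10 (t2 CAS): counter=3 r=(2,0) succ=(3,0) retry=(0,2)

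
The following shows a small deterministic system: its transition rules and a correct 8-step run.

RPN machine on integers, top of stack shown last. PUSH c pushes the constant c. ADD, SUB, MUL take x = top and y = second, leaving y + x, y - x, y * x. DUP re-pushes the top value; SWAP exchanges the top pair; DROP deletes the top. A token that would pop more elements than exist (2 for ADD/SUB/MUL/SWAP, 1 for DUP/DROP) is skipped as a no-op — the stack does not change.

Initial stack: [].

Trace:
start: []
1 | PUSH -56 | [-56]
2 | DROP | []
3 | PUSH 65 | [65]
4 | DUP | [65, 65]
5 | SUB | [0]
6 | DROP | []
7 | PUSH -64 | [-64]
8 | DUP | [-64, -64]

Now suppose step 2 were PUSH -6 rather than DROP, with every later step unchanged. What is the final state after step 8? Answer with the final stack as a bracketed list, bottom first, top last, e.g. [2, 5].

(re-executing from step 2 with the substitution; state before step 2: [-56])
2 | PUSH -6 | [-56, -6]
3 | PUSH 65 | [-56, -6, 65]
4 | DUP | [-56, -6, 65, 65]
5 | SUB | [-56, -6, 0]
6 | DROP | [-56, -6]
7 | PUSH -64 | [-56, -6, -64]
8 | DUP | [-56, -6, -64, -64]

[-56, -6, -64, -64]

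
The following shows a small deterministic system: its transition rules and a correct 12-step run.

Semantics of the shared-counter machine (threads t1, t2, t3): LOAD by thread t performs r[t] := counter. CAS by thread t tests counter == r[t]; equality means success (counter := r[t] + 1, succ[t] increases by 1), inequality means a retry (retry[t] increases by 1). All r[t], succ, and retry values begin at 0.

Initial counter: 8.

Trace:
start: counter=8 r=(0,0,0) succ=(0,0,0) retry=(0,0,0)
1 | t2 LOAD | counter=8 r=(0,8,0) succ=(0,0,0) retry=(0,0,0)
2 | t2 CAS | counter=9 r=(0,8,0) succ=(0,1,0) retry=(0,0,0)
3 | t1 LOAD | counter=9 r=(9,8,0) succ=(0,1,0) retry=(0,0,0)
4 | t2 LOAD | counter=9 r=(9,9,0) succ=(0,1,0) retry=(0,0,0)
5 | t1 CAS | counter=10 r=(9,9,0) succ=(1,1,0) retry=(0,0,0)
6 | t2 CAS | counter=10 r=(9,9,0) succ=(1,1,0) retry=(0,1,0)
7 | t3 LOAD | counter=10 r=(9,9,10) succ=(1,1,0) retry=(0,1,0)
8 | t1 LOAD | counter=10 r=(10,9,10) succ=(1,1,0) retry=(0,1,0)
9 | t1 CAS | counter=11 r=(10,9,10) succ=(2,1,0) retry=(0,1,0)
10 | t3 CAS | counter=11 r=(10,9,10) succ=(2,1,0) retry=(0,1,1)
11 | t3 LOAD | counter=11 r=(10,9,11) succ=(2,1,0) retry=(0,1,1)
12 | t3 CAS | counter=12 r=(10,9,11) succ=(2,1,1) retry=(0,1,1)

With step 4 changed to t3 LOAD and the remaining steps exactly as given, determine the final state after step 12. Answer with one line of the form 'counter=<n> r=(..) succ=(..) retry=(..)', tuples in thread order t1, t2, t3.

(re-executing from step 4 with the substitution; state before step 4: counter=9 r=(9,8,0) succ=(0,1,0) retry=(0,0,0))
4 | t3 LOAD | counter=9 r=(9,8,9) succ=(0,1,0) retry=(0,0,0)
5 | t1 CAS | counter=10 r=(9,8,9) succ=(1,1,0) retry=(0,0,0)
6 | t2 CAS | counter=10 r=(9,8,9) succ=(1,1,0) retry=(0,1,0)
7 | t3 LOAD | counter=10 r=(9,8,10) succ=(1,1,0) retry=(0,1,0)
8 | t1 LOAD | counter=10 r=(10,8,10) succ=(1,1,0) retry=(0,1,0)
9 | t1 CAS | counter=11 r=(10,8,10) succ=(2,1,0) retry=(0,1,0)
10 | t3 CAS | counter=11 r=(10,8,10) succ=(2,1,0) retry=(0,1,1)
11 | t3 LOAD | counter=11 r=(10,8,11) succ=(2,1,0) retry=(0,1,1)
12 | t3 CAS | counter=12 r=(10,8,11) succ=(2,1,1) retry=(0,1,1)

counter=12 r=(10,8,11) succ=(2,1,1) retry=(0,1,1)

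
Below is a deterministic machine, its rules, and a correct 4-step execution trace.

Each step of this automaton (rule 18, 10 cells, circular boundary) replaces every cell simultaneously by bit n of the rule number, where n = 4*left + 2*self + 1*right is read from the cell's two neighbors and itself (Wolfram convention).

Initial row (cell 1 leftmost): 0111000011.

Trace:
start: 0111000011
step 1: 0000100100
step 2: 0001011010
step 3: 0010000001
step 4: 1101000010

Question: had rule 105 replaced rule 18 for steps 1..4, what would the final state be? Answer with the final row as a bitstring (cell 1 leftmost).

0100101000

(re-executing steps 1..4 under rule 105; state before step 1: 0111000011)
step 1: 1101011011
step 2: 0110111110
step 3: 0111100010
step 4: 0100101000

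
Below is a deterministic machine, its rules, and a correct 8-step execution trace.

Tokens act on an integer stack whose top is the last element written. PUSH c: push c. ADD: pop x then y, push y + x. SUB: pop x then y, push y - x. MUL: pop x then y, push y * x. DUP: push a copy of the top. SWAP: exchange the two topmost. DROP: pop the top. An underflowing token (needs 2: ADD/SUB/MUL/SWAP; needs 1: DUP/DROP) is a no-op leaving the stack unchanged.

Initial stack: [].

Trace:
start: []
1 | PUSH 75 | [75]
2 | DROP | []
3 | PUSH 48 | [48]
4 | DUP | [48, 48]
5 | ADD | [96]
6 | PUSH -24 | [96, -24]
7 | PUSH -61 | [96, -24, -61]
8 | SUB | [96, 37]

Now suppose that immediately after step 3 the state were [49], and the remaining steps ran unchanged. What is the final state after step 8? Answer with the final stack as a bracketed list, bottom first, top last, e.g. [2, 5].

[98, 37]

state after step 3 := [49]
4 | DUP | [49, 49]
5 | ADD | [98]
6 | PUSH -24 | [98, -24]
7 | PUSH -61 | [98, -24, -61]
8 | SUB | [98, 37]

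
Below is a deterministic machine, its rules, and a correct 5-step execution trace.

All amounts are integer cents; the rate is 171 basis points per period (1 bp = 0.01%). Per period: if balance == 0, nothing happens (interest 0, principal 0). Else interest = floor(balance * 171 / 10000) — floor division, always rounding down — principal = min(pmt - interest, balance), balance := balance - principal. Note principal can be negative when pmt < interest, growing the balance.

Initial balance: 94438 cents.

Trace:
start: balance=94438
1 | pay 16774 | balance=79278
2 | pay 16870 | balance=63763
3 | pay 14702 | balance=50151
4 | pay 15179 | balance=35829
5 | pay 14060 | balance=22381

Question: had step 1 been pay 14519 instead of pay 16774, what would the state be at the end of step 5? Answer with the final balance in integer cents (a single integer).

24795

(re-executing from step 1 with the substitution; state before step 1: balance=94438)
1 | pay 14519 | balance=81533
2 | pay 16870 | balance=66057
3 | pay 14702 | balance=52484
4 | pay 15179 | balance=38202
5 | pay 14060 | balance=24795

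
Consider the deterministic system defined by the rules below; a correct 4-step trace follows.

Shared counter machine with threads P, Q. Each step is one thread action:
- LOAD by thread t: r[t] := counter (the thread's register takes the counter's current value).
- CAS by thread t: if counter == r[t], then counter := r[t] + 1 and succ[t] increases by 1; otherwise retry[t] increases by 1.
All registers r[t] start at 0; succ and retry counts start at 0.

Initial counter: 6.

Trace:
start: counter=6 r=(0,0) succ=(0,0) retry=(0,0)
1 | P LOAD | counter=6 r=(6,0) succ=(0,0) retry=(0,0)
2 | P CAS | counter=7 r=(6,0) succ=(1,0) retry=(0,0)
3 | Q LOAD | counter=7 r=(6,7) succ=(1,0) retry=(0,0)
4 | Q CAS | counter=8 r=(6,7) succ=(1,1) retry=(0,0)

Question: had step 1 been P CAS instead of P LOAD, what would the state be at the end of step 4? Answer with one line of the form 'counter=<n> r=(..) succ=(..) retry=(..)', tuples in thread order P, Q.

counter=7 r=(0,6) succ=(0,1) retry=(2,0)

(re-executing from step 1 with the substitution; state before step 1: counter=6 r=(0,0) succ=(0,0) retry=(0,0))
1 | P CAS | counter=6 r=(0,0) succ=(0,0) retry=(1,0)
2 | P CAS | counter=6 r=(0,0) succ=(0,0) retry=(2,0)
3 | Q LOAD | counter=6 r=(0,6) succ=(0,0) retry=(2,0)
4 | Q CAS | counter=7 r=(0,6) succ=(0,1) retry=(2,0)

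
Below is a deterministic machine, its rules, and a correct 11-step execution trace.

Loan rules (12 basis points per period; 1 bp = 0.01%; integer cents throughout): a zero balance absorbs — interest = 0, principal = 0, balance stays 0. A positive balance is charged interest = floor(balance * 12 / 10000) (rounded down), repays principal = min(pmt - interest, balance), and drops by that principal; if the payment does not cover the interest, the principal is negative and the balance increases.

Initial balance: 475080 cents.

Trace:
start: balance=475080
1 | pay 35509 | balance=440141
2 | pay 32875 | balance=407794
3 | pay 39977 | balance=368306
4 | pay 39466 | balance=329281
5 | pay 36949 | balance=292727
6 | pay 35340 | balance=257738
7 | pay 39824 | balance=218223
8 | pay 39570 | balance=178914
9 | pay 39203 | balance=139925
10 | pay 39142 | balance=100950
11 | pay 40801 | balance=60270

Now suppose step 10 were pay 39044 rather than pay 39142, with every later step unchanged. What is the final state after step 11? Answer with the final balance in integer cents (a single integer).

(re-executing from step 10 with the substitution; state before step 10: balance=139925)
10 | pay 39044 | balance=101048
11 | pay 40801 | balance=60368

60368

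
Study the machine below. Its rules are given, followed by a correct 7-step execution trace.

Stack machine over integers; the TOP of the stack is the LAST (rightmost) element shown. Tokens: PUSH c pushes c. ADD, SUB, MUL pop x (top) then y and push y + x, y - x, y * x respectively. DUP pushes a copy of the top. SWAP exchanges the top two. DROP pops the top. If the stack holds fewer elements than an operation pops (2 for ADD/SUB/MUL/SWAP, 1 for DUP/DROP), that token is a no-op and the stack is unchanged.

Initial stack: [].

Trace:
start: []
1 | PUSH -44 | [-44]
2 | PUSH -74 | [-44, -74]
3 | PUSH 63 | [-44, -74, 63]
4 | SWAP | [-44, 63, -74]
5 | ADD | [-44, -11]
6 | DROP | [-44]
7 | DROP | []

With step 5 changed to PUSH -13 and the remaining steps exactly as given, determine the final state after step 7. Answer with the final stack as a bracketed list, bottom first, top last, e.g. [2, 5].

[-44, 63]

(re-executing from step 5 with the substitution; state before step 5: [-44, 63, -74])
5 | PUSH -13 | [-44, 63, -74, -13]
6 | DROP | [-44, 63, -74]
7 | DROP | [-44, 63]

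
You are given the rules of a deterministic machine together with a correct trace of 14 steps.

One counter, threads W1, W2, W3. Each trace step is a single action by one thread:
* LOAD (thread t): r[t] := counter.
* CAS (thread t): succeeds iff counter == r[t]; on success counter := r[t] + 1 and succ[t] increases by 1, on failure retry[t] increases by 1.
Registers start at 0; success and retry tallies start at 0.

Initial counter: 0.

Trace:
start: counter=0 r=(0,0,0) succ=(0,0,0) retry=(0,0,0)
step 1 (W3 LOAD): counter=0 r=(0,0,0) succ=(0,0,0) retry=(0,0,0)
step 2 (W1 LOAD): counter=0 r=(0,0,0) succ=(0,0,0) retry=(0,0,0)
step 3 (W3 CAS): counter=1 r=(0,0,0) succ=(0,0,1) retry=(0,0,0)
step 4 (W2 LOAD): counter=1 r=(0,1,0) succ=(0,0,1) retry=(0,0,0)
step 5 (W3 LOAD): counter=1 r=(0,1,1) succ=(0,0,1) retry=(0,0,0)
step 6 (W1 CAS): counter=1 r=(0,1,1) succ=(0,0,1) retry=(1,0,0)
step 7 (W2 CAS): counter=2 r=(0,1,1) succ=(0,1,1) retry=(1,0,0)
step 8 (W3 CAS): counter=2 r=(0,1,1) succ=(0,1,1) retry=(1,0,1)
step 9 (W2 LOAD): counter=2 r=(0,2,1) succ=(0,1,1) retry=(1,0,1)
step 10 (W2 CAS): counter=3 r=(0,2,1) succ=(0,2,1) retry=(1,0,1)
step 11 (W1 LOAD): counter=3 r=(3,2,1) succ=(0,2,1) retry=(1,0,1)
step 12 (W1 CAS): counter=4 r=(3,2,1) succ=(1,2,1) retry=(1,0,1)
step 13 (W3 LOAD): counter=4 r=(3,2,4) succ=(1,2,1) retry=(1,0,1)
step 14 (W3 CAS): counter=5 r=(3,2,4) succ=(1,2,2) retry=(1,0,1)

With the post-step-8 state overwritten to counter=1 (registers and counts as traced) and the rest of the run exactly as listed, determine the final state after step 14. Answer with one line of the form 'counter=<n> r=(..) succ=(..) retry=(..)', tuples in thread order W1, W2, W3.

state after step 8 := counter=1 r=(0,1,1) succ=(0,1,1) retry=(1,0,1)
step 9 (W2 LOAD): counter=1 r=(0,1,1) succ=(0,1,1) retry=(1,0,1)
step 10 (W2 CAS): counter=2 r=(0,1,1) succ=(0,2,1) retry=(1,0,1)
step 11 (W1 LOAD): counter=2 r=(2,1,1) succ=(0,2,1) retry=(1,0,1)
step 12 (W1 CAS): counter=3 r=(2,1,1) succ=(1,2,1) retry=(1,0,1)
step 13 (W3 LOAD): counter=3 r=(2,1,3) succ=(1,2,1) retry=(1,0,1)
step 14 (W3 CAS): counter=4 r=(2,1,3) succ=(1,2,2) retry=(1,0,1)

counter=4 r=(2,1,3) succ=(1,2,2) retry=(1,0,1)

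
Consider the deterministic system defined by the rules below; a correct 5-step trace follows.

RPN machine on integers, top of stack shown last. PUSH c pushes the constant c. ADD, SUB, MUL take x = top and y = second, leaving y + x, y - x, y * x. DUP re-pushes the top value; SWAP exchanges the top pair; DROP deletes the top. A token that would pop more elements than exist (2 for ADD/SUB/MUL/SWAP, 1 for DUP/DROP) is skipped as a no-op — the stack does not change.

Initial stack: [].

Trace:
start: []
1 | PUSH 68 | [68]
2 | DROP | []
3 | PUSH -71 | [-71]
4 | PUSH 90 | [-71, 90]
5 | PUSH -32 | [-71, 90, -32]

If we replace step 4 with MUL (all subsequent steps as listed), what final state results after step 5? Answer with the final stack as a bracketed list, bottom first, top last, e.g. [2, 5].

[-71, -32]

(re-executing from step 4 with the substitution; state before step 4: [-71])
4 | MUL | [-71]
5 | PUSH -32 | [-71, -32]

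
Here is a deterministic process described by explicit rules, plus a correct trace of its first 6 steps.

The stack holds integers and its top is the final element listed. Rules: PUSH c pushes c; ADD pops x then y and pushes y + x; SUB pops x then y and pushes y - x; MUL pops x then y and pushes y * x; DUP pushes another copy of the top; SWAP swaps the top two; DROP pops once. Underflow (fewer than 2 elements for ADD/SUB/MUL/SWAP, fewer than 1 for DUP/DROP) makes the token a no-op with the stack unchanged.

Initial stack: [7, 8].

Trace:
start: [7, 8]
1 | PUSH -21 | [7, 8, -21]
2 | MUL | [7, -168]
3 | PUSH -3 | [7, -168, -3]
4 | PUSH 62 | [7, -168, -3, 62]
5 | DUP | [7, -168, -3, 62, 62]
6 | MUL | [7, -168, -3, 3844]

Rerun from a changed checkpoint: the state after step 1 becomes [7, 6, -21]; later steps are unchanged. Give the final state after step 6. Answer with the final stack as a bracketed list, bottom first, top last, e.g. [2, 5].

[7, -126, -3, 3844]

state after step 1 := [7, 6, -21]
2 | MUL | [7, -126]
3 | PUSH -3 | [7, -126, -3]
4 | PUSH 62 | [7, -126, -3, 62]
5 | DUP | [7, -126, -3, 62, 62]
6 | MUL | [7, -126, -3, 3844]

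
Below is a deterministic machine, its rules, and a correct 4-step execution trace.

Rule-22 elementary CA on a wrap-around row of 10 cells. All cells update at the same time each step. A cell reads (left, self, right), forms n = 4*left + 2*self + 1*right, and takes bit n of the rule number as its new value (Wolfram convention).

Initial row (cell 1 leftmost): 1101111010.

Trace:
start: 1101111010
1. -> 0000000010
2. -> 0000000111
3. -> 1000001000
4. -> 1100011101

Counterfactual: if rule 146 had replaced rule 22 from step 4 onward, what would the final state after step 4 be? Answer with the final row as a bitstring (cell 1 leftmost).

(re-executing step 4 under rule 146; state before step 4: 1000001000)
4. -> 0100010101

0100010101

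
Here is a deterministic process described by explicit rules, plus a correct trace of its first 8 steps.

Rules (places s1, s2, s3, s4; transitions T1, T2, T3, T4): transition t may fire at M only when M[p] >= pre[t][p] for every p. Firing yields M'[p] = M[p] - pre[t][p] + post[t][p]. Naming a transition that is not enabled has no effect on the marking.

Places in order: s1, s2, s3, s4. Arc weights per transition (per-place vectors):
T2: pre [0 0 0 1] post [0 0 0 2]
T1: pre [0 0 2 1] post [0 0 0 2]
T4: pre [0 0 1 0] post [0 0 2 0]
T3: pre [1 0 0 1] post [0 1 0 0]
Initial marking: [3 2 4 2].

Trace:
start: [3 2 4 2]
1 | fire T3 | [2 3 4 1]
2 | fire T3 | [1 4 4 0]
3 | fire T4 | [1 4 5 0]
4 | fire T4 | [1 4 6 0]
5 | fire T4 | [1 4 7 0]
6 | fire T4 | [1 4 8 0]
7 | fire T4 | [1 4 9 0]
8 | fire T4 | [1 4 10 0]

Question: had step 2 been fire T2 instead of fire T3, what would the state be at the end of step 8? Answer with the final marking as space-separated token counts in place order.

2 3 10 2

(re-executing from step 2 with the substitution; state before step 2: [2 3 4 1])
2 | fire T2 | [2 3 4 2]
3 | fire T4 | [2 3 5 2]
4 | fire T4 | [2 3 6 2]
5 | fire T4 | [2 3 7 2]
6 | fire T4 | [2 3 8 2]
7 | fire T4 | [2 3 9 2]
8 | fire T4 | [2 3 10 2]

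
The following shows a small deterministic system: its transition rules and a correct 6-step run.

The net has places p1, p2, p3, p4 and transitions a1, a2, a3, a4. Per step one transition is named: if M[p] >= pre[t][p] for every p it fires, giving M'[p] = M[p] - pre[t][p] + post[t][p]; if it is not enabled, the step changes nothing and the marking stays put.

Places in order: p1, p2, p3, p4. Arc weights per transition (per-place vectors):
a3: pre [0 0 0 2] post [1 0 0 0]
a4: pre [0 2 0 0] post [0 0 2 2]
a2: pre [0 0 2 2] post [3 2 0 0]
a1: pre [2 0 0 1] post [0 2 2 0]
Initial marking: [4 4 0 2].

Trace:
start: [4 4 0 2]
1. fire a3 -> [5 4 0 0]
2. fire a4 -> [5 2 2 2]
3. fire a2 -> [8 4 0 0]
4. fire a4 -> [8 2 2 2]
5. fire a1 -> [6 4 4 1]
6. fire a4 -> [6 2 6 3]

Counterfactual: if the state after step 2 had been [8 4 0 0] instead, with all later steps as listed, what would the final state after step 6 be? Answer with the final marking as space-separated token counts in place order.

state after step 2 := [8 4 0 0]
3. fire a2 -> [8 4 0 0]
4. fire a4 -> [8 2 2 2]
5. fire a1 -> [6 4 4 1]
6. fire a4 -> [6 2 6 3]

6 2 6 3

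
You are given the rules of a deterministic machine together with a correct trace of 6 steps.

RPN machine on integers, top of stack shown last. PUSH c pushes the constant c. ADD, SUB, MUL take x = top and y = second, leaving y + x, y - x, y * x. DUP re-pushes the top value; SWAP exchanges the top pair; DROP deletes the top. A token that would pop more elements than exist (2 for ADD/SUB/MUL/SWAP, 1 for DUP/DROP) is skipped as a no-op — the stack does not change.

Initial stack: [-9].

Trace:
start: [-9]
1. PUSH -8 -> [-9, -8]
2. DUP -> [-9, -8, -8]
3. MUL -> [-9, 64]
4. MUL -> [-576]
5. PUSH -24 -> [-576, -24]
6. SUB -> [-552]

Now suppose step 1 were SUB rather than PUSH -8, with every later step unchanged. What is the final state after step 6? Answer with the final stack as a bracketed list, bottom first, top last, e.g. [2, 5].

[105]

(re-executing from step 1 with the substitution; state before step 1: [-9])
1. SUB -> [-9]
2. DUP -> [-9, -9]
3. MUL -> [81]
4. MUL -> [81]
5. PUSH -24 -> [81, -24]
6. SUB -> [105]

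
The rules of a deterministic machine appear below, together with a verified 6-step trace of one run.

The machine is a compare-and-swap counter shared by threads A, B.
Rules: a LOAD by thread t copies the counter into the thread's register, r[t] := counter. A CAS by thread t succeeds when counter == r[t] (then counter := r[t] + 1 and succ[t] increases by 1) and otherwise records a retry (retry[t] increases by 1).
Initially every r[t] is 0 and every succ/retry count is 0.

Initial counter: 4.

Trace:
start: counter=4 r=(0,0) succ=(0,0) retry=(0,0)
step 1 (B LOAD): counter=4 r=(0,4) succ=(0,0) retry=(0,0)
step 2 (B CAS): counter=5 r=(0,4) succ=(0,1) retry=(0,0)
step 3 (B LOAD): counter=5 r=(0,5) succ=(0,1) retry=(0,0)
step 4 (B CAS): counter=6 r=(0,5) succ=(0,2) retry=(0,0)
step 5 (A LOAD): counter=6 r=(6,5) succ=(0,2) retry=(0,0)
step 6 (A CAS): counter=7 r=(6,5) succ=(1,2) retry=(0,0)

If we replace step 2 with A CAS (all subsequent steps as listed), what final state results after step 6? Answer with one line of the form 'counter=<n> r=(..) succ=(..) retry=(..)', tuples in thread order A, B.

(re-executing from step 2 with the substitution; state before step 2: counter=4 r=(0,4) succ=(0,0) retry=(0,0))
step 2 (A CAS): counter=4 r=(0,4) succ=(0,0) retry=(1,0)
step 3 (B LOAD): counter=4 r=(0,4) succ=(0,0) retry=(1,0)
step 4 (B CAS): counter=5 r=(0,4) succ=(0,1) retry=(1,0)
step 5 (A LOAD): counter=5 r=(5,4) succ=(0,1) retry=(1,0)
step 6 (A CAS): counter=6 r=(5,4) succ=(1,1) retry=(1,0)

counter=6 r=(5,4) succ=(1,1) retry=(1,0)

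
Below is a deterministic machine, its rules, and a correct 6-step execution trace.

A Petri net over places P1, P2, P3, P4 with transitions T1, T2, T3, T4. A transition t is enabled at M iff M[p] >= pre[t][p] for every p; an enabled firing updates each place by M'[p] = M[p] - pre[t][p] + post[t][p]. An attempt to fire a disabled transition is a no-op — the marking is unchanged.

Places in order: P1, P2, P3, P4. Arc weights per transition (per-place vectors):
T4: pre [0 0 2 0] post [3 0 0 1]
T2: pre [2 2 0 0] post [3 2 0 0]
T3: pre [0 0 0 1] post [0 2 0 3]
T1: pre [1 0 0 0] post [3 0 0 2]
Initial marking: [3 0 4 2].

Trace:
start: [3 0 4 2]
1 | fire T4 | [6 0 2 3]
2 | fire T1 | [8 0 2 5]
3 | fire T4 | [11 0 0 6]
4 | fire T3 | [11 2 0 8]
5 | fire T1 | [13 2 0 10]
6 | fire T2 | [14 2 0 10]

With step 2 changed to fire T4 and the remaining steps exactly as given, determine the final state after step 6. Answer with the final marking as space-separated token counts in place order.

(re-executing from step 2 with the substitution; state before step 2: [6 0 2 3])
2 | fire T4 | [9 0 0 4]
3 | fire T4 | [9 0 0 4]
4 | fire T3 | [9 2 0 6]
5 | fire T1 | [11 2 0 8]
6 | fire T2 | [12 2 0 8]

12 2 0 8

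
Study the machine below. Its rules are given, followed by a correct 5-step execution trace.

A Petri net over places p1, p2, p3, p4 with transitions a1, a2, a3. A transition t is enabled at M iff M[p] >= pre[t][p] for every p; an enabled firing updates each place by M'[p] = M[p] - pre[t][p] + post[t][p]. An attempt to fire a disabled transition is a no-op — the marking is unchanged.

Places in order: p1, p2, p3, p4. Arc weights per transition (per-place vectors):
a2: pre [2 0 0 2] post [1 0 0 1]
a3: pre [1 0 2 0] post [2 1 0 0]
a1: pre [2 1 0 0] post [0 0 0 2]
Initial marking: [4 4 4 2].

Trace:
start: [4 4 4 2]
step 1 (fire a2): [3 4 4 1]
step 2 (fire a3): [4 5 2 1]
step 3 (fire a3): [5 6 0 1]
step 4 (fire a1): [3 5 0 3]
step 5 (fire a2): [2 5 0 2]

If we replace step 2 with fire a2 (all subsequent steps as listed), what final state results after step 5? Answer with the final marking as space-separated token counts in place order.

(re-executing from step 2 with the substitution; state before step 2: [3 4 4 1])
step 2 (fire a2): [3 4 4 1]
step 3 (fire a3): [4 5 2 1]
step 4 (fire a1): [2 4 2 3]
step 5 (fire a2): [1 4 2 2]

1 4 2 2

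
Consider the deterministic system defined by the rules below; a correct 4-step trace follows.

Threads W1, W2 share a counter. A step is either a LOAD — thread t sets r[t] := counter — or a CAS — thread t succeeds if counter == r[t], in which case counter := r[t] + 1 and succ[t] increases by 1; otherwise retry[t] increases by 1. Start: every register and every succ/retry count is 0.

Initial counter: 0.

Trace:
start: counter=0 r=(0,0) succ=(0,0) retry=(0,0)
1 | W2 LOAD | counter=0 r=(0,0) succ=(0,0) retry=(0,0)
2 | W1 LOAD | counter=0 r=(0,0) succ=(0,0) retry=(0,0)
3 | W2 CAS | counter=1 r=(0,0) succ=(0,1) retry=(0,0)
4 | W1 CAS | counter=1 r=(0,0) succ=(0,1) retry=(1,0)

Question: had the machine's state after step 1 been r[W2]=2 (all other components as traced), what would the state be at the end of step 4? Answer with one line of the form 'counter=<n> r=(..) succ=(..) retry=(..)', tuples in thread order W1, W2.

counter=1 r=(0,2) succ=(1,0) retry=(0,1)

state after step 1 := counter=0 r=(0,2) succ=(0,0) retry=(0,0)
2 | W1 LOAD | counter=0 r=(0,2) succ=(0,0) retry=(0,0)
3 | W2 CAS | counter=0 r=(0,2) succ=(0,0) retry=(0,1)
4 | W1 CAS | counter=1 r=(0,2) succ=(1,0) retry=(0,1)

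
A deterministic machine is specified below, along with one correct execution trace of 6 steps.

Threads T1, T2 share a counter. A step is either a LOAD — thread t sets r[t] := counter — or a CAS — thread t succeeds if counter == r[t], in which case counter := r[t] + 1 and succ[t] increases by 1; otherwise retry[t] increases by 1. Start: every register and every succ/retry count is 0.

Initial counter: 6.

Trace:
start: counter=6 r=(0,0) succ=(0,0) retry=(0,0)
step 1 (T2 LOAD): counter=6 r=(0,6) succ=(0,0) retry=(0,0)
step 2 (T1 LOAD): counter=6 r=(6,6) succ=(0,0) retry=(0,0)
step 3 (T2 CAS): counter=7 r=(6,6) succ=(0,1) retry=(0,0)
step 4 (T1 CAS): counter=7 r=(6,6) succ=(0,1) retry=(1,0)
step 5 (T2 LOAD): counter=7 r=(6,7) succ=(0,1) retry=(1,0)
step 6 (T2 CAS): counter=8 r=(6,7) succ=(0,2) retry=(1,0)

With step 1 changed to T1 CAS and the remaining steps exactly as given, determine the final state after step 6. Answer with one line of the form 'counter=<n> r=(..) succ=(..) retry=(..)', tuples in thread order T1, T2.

(re-executing from step 1 with the substitution; state before step 1: counter=6 r=(0,0) succ=(0,0) retry=(0,0))
step 1 (T1 CAS): counter=6 r=(0,0) succ=(0,0) retry=(1,0)
step 2 (T1 LOAD): counter=6 r=(6,0) succ=(0,0) retry=(1,0)
step 3 (T2 CAS): counter=6 r=(6,0) succ=(0,0) retry=(1,1)
step 4 (T1 CAS): counter=7 r=(6,0) succ=(1,0) retry=(1,1)
step 5 (T2 LOAD): counter=7 r=(6,7) succ=(1,0) retry=(1,1)
step 6 (T2 CAS): counter=8 r=(6,7) succ=(1,1) retry=(1,1)

counter=8 r=(6,7) succ=(1,1) retry=(1,1)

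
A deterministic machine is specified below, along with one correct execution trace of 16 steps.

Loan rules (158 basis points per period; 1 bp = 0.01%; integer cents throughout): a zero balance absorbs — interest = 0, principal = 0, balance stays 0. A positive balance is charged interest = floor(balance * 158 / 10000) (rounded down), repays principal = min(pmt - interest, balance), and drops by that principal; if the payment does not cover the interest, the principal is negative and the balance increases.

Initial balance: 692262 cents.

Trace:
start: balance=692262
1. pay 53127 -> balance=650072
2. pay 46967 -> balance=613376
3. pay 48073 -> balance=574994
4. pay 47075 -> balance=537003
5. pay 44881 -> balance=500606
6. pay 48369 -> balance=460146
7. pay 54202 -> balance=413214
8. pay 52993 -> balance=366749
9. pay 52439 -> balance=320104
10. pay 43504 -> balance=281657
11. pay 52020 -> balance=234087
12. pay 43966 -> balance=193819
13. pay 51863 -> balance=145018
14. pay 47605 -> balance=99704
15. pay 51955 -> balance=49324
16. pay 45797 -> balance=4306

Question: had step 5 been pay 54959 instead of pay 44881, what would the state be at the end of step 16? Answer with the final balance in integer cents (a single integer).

0

(re-executing from step 5 with the substitution; state before step 5: balance=537003)
5. pay 54959 -> balance=490528
6. pay 48369 -> balance=449909
7. pay 54202 -> balance=402815
8. pay 52993 -> balance=356186
9. pay 52439 -> balance=309374
10. pay 43504 -> balance=270758
11. pay 52020 -> balance=223015
12. pay 43966 -> balance=182572
13. pay 51863 -> balance=133593
14. pay 47605 -> balance=88098
15. pay 51955 -> balance=37534
16. pay 45797 -> balance=0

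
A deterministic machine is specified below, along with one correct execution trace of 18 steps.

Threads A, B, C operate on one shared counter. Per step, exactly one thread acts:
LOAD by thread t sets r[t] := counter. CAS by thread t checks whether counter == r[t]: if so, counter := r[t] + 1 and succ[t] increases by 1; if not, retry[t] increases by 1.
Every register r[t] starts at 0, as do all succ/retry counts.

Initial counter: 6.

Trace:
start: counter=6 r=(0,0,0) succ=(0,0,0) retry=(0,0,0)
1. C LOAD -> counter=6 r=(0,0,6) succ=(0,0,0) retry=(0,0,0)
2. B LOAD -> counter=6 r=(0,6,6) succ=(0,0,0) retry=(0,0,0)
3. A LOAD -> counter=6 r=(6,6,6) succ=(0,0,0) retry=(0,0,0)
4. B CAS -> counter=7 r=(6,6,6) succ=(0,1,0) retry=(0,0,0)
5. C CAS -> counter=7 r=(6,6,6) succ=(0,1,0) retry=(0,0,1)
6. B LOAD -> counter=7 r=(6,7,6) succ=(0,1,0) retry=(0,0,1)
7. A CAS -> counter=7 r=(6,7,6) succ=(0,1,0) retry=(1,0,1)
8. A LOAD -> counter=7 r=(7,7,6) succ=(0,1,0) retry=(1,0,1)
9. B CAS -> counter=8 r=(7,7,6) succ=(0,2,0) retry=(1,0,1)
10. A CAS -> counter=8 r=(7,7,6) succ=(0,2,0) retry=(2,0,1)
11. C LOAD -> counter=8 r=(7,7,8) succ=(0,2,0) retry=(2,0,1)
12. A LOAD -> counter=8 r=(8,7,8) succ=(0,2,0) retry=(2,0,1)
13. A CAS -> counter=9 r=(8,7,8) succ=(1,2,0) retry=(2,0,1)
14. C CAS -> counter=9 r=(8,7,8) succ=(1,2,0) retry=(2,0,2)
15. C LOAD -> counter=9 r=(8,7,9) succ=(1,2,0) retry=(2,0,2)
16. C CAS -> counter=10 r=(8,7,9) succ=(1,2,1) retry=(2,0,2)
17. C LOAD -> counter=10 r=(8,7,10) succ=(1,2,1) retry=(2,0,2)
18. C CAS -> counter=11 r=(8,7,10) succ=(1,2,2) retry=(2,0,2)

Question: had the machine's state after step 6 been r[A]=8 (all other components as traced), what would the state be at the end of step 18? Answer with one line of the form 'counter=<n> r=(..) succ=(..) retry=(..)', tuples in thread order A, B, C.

counter=11 r=(8,7,10) succ=(1,2,2) retry=(2,0,2)

state after step 6 := counter=7 r=(8,7,6) succ=(0,1,0) retry=(0,0,1)
7. A CAS -> counter=7 r=(8,7,6) succ=(0,1,0) retry=(1,0,1)
8. A LOAD -> counter=7 r=(7,7,6) succ=(0,1,0) retry=(1,0,1)
9. B CAS -> counter=8 r=(7,7,6) succ=(0,2,0) retry=(1,0,1)
10. A CAS -> counter=8 r=(7,7,6) succ=(0,2,0) retry=(2,0,1)
11. C LOAD -> counter=8 r=(7,7,8) succ=(0,2,0) retry=(2,0,1)
12. A LOAD -> counter=8 r=(8,7,8) succ=(0,2,0) retry=(2,0,1)
13. A CAS -> counter=9 r=(8,7,8) succ=(1,2,0) retry=(2,0,1)
14. C CAS -> counter=9 r=(8,7,8) succ=(1,2,0) retry=(2,0,2)
15. C LOAD -> counter=9 r=(8,7,9) succ=(1,2,0) retry=(2,0,2)
16. C CAS -> counter=10 r=(8,7,9) succ=(1,2,1) retry=(2,0,2)
17. C LOAD -> counter=10 r=(8,7,10) succ=(1,2,1) retry=(2,0,2)
18. C CAS -> counter=11 r=(8,7,10) succ=(1,2,2) retry=(2,0,2)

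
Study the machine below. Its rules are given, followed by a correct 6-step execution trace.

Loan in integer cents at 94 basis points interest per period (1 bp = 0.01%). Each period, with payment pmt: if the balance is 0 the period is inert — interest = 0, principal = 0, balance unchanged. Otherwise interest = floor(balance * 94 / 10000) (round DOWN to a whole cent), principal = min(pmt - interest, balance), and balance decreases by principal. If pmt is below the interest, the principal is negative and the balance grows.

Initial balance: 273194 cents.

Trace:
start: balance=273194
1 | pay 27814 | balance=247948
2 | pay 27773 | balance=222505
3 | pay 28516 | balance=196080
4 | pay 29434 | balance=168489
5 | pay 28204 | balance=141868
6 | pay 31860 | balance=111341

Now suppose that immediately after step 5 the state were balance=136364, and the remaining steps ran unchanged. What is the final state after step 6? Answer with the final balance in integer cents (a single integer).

state after step 5 := balance=136364
6 | pay 31860 | balance=105785

105785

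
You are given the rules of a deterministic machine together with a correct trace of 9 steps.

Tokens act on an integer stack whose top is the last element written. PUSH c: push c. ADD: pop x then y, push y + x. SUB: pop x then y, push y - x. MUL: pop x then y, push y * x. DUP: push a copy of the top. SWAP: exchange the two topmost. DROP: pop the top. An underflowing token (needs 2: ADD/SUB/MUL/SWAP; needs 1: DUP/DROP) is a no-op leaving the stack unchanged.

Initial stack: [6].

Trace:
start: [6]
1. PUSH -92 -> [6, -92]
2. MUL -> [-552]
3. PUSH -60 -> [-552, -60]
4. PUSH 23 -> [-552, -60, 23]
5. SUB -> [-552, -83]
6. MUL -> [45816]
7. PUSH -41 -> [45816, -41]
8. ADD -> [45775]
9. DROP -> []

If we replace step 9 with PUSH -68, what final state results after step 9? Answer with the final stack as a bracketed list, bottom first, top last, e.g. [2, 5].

(re-executing from step 9 with the substitution; state before step 9: [45775])
9. PUSH -68 -> [45775, -68]

[45775, -68]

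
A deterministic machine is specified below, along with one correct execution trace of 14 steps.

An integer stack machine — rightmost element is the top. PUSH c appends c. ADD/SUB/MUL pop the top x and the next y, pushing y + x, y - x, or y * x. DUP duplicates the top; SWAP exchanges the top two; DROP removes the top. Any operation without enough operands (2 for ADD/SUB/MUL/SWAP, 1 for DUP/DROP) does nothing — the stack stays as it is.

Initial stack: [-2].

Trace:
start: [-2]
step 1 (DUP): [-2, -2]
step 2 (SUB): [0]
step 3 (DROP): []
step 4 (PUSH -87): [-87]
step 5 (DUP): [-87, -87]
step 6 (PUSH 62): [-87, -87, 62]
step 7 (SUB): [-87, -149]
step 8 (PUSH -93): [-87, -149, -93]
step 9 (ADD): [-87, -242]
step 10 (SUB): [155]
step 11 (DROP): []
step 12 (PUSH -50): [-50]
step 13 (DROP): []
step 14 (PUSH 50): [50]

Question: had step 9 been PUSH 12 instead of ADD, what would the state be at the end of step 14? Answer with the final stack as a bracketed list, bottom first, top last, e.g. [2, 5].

(re-executing from step 9 with the substitution; state before step 9: [-87, -149, -93])
step 9 (PUSH 12): [-87, -149, -93, 12]
step 10 (SUB): [-87, -149, -105]
step 11 (DROP): [-87, -149]
step 12 (PUSH -50): [-87, -149, -50]
step 13 (DROP): [-87, -149]
step 14 (PUSH 50): [-87, -149, 50]

[-87, -149, 50]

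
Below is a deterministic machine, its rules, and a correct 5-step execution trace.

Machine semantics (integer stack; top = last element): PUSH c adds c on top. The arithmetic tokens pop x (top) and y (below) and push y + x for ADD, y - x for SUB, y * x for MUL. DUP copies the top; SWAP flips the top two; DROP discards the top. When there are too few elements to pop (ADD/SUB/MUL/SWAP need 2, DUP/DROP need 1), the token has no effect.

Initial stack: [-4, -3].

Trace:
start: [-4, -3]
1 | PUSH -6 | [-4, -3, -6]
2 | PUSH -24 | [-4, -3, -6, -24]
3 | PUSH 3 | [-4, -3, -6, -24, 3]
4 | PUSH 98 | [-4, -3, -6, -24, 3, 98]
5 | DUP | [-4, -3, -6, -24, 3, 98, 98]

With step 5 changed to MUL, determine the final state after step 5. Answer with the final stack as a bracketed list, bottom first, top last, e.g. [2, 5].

(re-executing from step 5 with the substitution; state before step 5: [-4, -3, -6, -24, 3, 98])
5 | MUL | [-4, -3, -6, -24, 294]

[-4, -3, -6, -24, 294]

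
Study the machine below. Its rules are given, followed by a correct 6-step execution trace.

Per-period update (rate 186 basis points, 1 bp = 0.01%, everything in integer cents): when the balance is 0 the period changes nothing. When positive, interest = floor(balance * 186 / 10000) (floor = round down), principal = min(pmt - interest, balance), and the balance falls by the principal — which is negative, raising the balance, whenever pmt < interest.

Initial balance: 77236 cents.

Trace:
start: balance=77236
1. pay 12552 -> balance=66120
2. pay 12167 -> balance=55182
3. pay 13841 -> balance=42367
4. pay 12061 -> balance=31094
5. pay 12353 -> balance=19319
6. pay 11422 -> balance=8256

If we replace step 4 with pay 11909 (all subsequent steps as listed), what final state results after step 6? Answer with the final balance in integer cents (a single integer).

(re-executing from step 4 with the substitution; state before step 4: balance=42367)
4. pay 11909 -> balance=31246
5. pay 12353 -> balance=19474
6. pay 11422 -> balance=8414

8414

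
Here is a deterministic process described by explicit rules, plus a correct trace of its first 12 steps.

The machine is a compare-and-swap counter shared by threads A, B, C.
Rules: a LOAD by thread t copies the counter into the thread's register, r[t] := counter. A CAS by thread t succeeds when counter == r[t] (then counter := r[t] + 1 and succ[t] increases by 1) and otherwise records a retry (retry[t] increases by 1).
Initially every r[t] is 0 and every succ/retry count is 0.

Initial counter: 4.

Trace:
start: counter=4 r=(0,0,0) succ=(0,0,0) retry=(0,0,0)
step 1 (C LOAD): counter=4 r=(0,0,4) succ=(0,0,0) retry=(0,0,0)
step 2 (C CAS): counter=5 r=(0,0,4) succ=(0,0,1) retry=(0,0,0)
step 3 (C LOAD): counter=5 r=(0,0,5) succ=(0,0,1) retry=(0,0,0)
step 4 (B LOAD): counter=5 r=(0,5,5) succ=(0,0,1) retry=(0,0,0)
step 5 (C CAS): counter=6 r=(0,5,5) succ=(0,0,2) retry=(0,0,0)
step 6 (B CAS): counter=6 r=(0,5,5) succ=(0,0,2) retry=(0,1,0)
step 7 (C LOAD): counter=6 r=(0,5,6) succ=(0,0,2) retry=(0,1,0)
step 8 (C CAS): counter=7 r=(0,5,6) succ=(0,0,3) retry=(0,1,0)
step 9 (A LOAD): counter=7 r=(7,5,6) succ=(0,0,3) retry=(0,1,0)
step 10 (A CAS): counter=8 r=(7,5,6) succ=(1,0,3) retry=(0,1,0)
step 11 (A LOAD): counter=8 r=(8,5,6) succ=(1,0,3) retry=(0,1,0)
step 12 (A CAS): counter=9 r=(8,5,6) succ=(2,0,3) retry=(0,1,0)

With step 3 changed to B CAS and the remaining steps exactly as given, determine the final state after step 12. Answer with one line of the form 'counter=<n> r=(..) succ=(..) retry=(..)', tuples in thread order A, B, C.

(re-executing from step 3 with the substitution; state before step 3: counter=5 r=(0,0,4) succ=(0,0,1) retry=(0,0,0))
step 3 (B CAS): counter=5 r=(0,0,4) succ=(0,0,1) retry=(0,1,0)
step 4 (B LOAD): counter=5 r=(0,5,4) succ=(0,0,1) retry=(0,1,0)
step 5 (C CAS): counter=5 r=(0,5,4) succ=(0,0,1) retry=(0,1,1)
step 6 (B CAS): counter=6 r=(0,5,4) succ=(0,1,1) retry=(0,1,1)
step 7 (C LOAD): counter=6 r=(0,5,6) succ=(0,1,1) retry=(0,1,1)
step 8 (C CAS): counter=7 r=(0,5,6) succ=(0,1,2) retry=(0,1,1)
step 9 (A LOAD): counter=7 r=(7,5,6) succ=(0,1,2) retry=(0,1,1)
step 10 (A CAS): counter=8 r=(7,5,6) succ=(1,1,2) retry=(0,1,1)
step 11 (A LOAD): counter=8 r=(8,5,6) succ=(1,1,2) retry=(0,1,1)
step 12 (A CAS): counter=9 r=(8,5,6) succ=(2,1,2) retry=(0,1,1)

counter=9 r=(8,5,6) succ=(2,1,2) retry=(0,1,1)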